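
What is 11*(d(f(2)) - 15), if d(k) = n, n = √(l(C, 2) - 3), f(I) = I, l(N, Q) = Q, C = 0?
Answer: -165 + 11*I ≈ -165.0 + 11.0*I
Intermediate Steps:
n = I (n = √(2 - 3) = √(-1) = I ≈ 1.0*I)
d(k) = I
11*(d(f(2)) - 15) = 11*(I - 15) = 11*(-15 + I) = -165 + 11*I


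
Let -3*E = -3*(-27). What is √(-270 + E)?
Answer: 3*I*√33 ≈ 17.234*I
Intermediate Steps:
E = -27 (E = -(-1)*(-27) = -⅓*81 = -27)
√(-270 + E) = √(-270 - 27) = √(-297) = 3*I*√33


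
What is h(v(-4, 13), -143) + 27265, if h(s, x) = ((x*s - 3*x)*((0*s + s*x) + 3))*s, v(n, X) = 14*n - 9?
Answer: -5876866615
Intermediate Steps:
v(n, X) = -9 + 14*n
h(s, x) = s*(3 + s*x)*(-3*x + s*x) (h(s, x) = ((s*x - 3*x)*((0 + s*x) + 3))*s = ((-3*x + s*x)*(s*x + 3))*s = ((-3*x + s*x)*(3 + s*x))*s = ((3 + s*x)*(-3*x + s*x))*s = s*(3 + s*x)*(-3*x + s*x))
h(v(-4, 13), -143) + 27265 = (-9 + 14*(-4))*(-143)*(-9 + 3*(-9 + 14*(-4)) - 143*(-9 + 14*(-4))² - 3*(-9 + 14*(-4))*(-143)) + 27265 = (-9 - 56)*(-143)*(-9 + 3*(-9 - 56) - 143*(-9 - 56)² - 3*(-9 - 56)*(-143)) + 27265 = -65*(-143)*(-9 + 3*(-65) - 143*(-65)² - 3*(-65)*(-143)) + 27265 = -65*(-143)*(-9 - 195 - 143*4225 - 27885) + 27265 = -65*(-143)*(-9 - 195 - 604175 - 27885) + 27265 = -65*(-143)*(-632264) + 27265 = -5876893880 + 27265 = -5876866615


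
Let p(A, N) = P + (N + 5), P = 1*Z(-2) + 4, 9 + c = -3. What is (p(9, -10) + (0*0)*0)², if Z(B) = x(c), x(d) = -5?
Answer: 36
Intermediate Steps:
c = -12 (c = -9 - 3 = -12)
Z(B) = -5
P = -1 (P = 1*(-5) + 4 = -5 + 4 = -1)
p(A, N) = 4 + N (p(A, N) = -1 + (N + 5) = -1 + (5 + N) = 4 + N)
(p(9, -10) + (0*0)*0)² = ((4 - 10) + (0*0)*0)² = (-6 + 0*0)² = (-6 + 0)² = (-6)² = 36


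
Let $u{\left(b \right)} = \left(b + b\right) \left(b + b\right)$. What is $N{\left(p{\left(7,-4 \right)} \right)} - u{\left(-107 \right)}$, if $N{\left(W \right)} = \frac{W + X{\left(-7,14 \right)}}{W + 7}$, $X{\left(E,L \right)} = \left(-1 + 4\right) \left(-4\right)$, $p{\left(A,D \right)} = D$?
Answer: $- \frac{137404}{3} \approx -45801.0$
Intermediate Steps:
$X{\left(E,L \right)} = -12$ ($X{\left(E,L \right)} = 3 \left(-4\right) = -12$)
$u{\left(b \right)} = 4 b^{2}$ ($u{\left(b \right)} = 2 b 2 b = 4 b^{2}$)
$N{\left(W \right)} = \frac{-12 + W}{7 + W}$ ($N{\left(W \right)} = \frac{W - 12}{W + 7} = \frac{-12 + W}{7 + W}$)
$N{\left(p{\left(7,-4 \right)} \right)} - u{\left(-107 \right)} = \frac{-12 - 4}{7 - 4} - 4 \left(-107\right)^{2} = \frac{1}{3} \left(-16\right) - 4 \cdot 11449 = \frac{1}{3} \left(-16\right) - 45796 = - \frac{16}{3} - 45796 = - \frac{137404}{3}$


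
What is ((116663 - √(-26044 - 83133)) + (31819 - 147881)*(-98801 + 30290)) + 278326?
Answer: 7951918671 - I*√109177 ≈ 7.9519e+9 - 330.42*I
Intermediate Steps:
((116663 - √(-26044 - 83133)) + (31819 - 147881)*(-98801 + 30290)) + 278326 = ((116663 - √(-109177)) - 116062*(-68511)) + 278326 = ((116663 - I*√109177) + 7951523682) + 278326 = (7951640345 - I*√109177) + 278326 = 7951918671 - I*√109177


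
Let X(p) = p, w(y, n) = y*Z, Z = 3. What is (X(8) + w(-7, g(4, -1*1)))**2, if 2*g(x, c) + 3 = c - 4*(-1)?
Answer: 169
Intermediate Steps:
g(x, c) = 1/2 + c/2 (g(x, c) = -3/2 + (c - 4*(-1))/2 = -3/2 + (c + 4)/2 = -3/2 + (4 + c)/2 = -3/2 + (2 + c/2) = 1/2 + c/2)
w(y, n) = 3*y (w(y, n) = y*3 = 3*y)
(X(8) + w(-7, g(4, -1*1)))**2 = (8 + 3*(-7))**2 = (8 - 21)**2 = (-13)**2 = 169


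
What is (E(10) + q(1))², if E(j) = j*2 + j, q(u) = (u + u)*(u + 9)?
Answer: 2500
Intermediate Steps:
q(u) = 2*u*(9 + u) (q(u) = (2*u)*(9 + u) = 2*u*(9 + u))
E(j) = 3*j (E(j) = 2*j + j = 3*j)
(E(10) + q(1))² = (3*10 + 2*1*(9 + 1))² = (30 + 2*1*10)² = (30 + 20)² = 50² = 2500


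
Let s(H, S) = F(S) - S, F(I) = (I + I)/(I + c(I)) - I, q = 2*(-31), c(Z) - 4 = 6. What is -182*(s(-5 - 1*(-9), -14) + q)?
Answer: 4914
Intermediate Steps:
c(Z) = 10 (c(Z) = 4 + 6 = 10)
q = -62
F(I) = -I + 2*I/(10 + I) (F(I) = (I + I)/(I + 10) - I = (2*I)/(10 + I) - I = 2*I/(10 + I) - I = -I + 2*I/(10 + I))
s(H, S) = -S - S*(8 + S)/(10 + S) (s(H, S) = -S*(8 + S)/(10 + S) - S = -S - S*(8 + S)/(10 + S))
-182*(s(-5 - 1*(-9), -14) + q) = -182*(2*(-14)*(-9 - 1*(-14))/(10 - 14) - 62) = -182*(2*(-14)*(-9 + 14)/(-4) - 62) = -182*(2*(-14)*(-¼)*5 - 62) = -182*(35 - 62) = -182*(-27) = 4914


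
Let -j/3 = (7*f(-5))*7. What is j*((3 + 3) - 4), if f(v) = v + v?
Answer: 2940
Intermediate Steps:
f(v) = 2*v
j = 1470 (j = -3*7*(2*(-5))*7 = -3*7*(-10)*7 = -(-210)*7 = -3*(-490) = 1470)
j*((3 + 3) - 4) = 1470*((3 + 3) - 4) = 1470*(6 - 4) = 1470*2 = 2940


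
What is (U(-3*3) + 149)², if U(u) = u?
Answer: 19600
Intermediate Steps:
(U(-3*3) + 149)² = (-3*3 + 149)² = (-9 + 149)² = 140² = 19600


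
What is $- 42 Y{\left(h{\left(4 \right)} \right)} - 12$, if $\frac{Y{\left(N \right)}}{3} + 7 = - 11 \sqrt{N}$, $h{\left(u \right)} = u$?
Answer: $3642$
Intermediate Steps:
$Y{\left(N \right)} = -21 - 33 \sqrt{N}$ ($Y{\left(N \right)} = -21 + 3 \left(- 11 \sqrt{N}\right) = -21 - 33 \sqrt{N}$)
$- 42 Y{\left(h{\left(4 \right)} \right)} - 12 = - 42 \left(-21 - 33 \sqrt{4}\right) - 12 = - 42 \left(-21 - 66\right) - 12 = \left(-42\right) \left(-87\right) - 12 = 3654 - 12 = 3642$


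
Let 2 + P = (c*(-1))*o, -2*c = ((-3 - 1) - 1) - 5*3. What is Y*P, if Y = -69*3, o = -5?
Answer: -9936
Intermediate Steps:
Y = -207
c = 10 (c = -(((-3 - 1) - 1) - 5*3)/2 = -((-4 - 1) - 15)/2 = -(-5 - 15)/2 = -½*(-20) = 10)
P = 48 (P = -2 + (10*(-1))*(-5) = -2 - 10*(-5) = -2 + 50 = 48)
Y*P = -207*48 = -9936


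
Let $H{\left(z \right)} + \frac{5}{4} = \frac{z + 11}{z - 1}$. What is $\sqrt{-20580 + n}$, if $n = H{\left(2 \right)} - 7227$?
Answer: $\frac{7 i \sqrt{2269}}{2} \approx 166.72 i$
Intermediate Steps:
$H{\left(z \right)} = - \frac{5}{4} + \frac{11 + z}{-1 + z}$ ($H{\left(z \right)} = - \frac{5}{4} + \frac{z + 11}{z - 1} = - \frac{5}{4} + \frac{11 + z}{-1 + z}$)
$n = - \frac{28861}{4}$ ($n = \frac{49 - 2}{4 \left(-1 + 2\right)} - 7227 = \frac{49 - 2}{4 \cdot 1} - 7227 = \frac{1}{4} \cdot 1 \cdot 47 - 7227 = \frac{47}{4} - 7227 = - \frac{28861}{4} \approx -7215.3$)
$\sqrt{-20580 + n} = \sqrt{-20580 - \frac{28861}{4}} = \sqrt{- \frac{111181}{4}} = \frac{7 i \sqrt{2269}}{2}$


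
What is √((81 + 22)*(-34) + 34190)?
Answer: 4*√1918 ≈ 175.18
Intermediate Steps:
√((81 + 22)*(-34) + 34190) = √(103*(-34) + 34190) = √(-3502 + 34190) = √30688 = 4*√1918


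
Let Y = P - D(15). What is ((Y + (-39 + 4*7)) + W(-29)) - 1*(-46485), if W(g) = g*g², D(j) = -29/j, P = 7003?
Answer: 436349/15 ≈ 29090.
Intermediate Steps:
Y = 105074/15 (Y = 7003 - (-29)/15 = 7003 - 1*(-29/15) = 7003 + 29/15 = 105074/15 ≈ 7004.9)
W(g) = g³
((Y + (-39 + 4*7)) + W(-29)) - 1*(-46485) = ((105074/15 + (-39 + 4*7)) + (-29)³) - 1*(-46485) = ((105074/15 + (-39 + 28)) - 24389) + 46485 = ((105074/15 - 11) - 24389) + 46485 = (104909/15 - 24389) + 46485 = -260926/15 + 46485 = 436349/15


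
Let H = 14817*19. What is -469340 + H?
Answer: -187817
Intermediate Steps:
H = 281523
-469340 + H = -469340 + 281523 = -187817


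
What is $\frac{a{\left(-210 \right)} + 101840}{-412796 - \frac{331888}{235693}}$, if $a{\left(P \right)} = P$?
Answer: $- \frac{11976739795}{48646729758} \approx -0.2462$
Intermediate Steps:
$\frac{a{\left(-210 \right)} + 101840}{-412796 - \frac{331888}{235693}} = \frac{-210 + 101840}{-412796 - \frac{331888}{235693}} = \frac{101630}{-412796 - \frac{331888}{235693}} = \frac{101630}{- \frac{97293459516}{235693}} = 101630 \left(- \frac{235693}{97293459516}\right) = - \frac{11976739795}{48646729758}$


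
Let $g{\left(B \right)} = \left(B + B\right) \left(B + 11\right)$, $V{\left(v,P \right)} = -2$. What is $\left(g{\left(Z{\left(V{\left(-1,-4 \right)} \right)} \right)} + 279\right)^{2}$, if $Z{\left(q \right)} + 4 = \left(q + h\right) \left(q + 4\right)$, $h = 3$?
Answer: $59049$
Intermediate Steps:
$Z{\left(q \right)} = -4 + \left(3 + q\right) \left(4 + q\right)$ ($Z{\left(q \right)} = -4 + \left(q + 3\right) \left(q + 4\right) = -4 + \left(3 + q\right) \left(4 + q\right)$)
$g{\left(B \right)} = 2 B \left(11 + B\right)$
$\left(g{\left(Z{\left(V{\left(-1,-4 \right)} \right)} \right)} + 279\right)^{2} = \left(2 \left(8 + \left(-2\right)^{2} + 7 \left(-2\right)\right) \left(11 + \left(8 + \left(-2\right)^{2} + 7 \left(-2\right)\right)\right) + 279\right)^{2} = \left(2 \left(8 + 4 - 14\right) \left(11 + \left(8 + 4 - 14\right)\right) + 279\right)^{2} = \left(2 \left(-2\right) \left(11 - 2\right) + 279\right)^{2} = \left(2 \left(-2\right) 9 + 279\right)^{2} = \left(-36 + 279\right)^{2} = 243^{2} = 59049$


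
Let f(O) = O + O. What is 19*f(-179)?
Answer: -6802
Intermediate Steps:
f(O) = 2*O
19*f(-179) = 19*(2*(-179)) = 19*(-358) = -6802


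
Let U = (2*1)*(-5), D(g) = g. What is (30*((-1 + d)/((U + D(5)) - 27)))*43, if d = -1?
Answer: 645/8 ≈ 80.625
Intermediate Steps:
U = -10 (U = 2*(-5) = -10)
(30*((-1 + d)/((U + D(5)) - 27)))*43 = (30*((-1 - 1)/((-10 + 5) - 27)))*43 = (30*(-2/(-5 - 27)))*43 = (30*(-2/(-32)))*43 = (30*(-2*(-1/32)))*43 = (30*(1/16))*43 = (15/8)*43 = 645/8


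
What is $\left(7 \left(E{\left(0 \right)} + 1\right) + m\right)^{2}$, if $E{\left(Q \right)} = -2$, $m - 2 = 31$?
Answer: $676$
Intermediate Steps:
$m = 33$ ($m = 2 + 31 = 33$)
$\left(7 \left(E{\left(0 \right)} + 1\right) + m\right)^{2} = \left(7 \left(-2 + 1\right) + 33\right)^{2} = \left(7 \left(-1\right) + 33\right)^{2} = \left(-7 + 33\right)^{2} = 26^{2} = 676$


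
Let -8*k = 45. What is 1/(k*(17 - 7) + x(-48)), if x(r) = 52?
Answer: -4/17 ≈ -0.23529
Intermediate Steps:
k = -45/8 (k = -⅛*45 = -45/8 ≈ -5.6250)
1/(k*(17 - 7) + x(-48)) = 1/(-45*(17 - 7)/8 + 52) = 1/(-45/8*10 + 52) = 1/(-225/4 + 52) = 1/(-17/4) = -4/17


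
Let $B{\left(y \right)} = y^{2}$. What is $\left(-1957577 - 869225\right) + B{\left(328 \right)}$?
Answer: $-2719218$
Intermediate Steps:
$\left(-1957577 - 869225\right) + B{\left(328 \right)} = \left(-1957577 - 869225\right) + 328^{2} = -2826802 + 107584 = -2719218$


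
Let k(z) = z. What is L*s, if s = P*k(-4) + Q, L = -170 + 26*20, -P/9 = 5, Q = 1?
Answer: 63350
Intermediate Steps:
P = -45 (P = -9*5 = -45)
L = 350 (L = -170 + 520 = 350)
s = 181 (s = -45*(-4) + 1 = 180 + 1 = 181)
L*s = 350*181 = 63350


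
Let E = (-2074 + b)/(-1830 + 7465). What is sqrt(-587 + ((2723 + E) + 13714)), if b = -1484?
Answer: 2*sqrt(2567696770)/805 ≈ 125.89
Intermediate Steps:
E = -3558/5635 (E = (-2074 - 1484)/(-1830 + 7465) = -3558/5635 ≈ -0.63141)
sqrt(-587 + ((2723 + E) + 13714)) = sqrt(-587 + ((2723 - 3558/5635) + 13714)) = sqrt(-587 + (15340547/5635 + 13714)) = sqrt(-587 + 92618937/5635) = sqrt(89311192/5635) = 2*sqrt(2567696770)/805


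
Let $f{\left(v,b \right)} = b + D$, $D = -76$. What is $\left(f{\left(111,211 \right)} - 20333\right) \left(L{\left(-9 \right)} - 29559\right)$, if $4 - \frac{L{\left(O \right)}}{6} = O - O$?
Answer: $596547930$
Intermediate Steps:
$L{\left(O \right)} = 24$ ($L{\left(O \right)} = 24 - 6 \left(O - O\right) = 24 - 0 = 24 + 0 = 24$)
$f{\left(v,b \right)} = -76 + b$ ($f{\left(v,b \right)} = b - 76 = -76 + b$)
$\left(f{\left(111,211 \right)} - 20333\right) \left(L{\left(-9 \right)} - 29559\right) = \left(\left(-76 + 211\right) - 20333\right) \left(24 - 29559\right) = \left(135 - 20333\right) \left(-29535\right) = \left(-20198\right) \left(-29535\right) = 596547930$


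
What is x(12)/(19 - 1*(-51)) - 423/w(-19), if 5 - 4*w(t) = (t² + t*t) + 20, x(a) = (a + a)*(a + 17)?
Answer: 315696/25795 ≈ 12.239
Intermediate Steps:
x(a) = 2*a*(17 + a) (x(a) = (2*a)*(17 + a) = 2*a*(17 + a))
w(t) = -15/4 - t²/2 (w(t) = 5/4 - ((t² + t*t) + 20)/4 = 5/4 - ((t² + t²) + 20)/4 = 5/4 - (2*t² + 20)/4 = 5/4 - (20 + 2*t²)/4 = 5/4 + (-5 - t²/2) = -15/4 - t²/2)
x(12)/(19 - 1*(-51)) - 423/w(-19) = (2*12*(17 + 12))/(19 - 1*(-51)) - 423/(-15/4 - ½*(-19)²) = (2*12*29)/(19 + 51) - 423/(-15/4 - ½*361) = 696/70 - 423/(-15/4 - 361/2) = 696*(1/70) - 423/(-737/4) = 348/35 - 423*(-4/737) = 348/35 + 1692/737 = 315696/25795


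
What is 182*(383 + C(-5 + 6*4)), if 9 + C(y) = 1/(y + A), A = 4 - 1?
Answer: 748839/11 ≈ 68076.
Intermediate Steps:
A = 3
C(y) = -9 + 1/(3 + y) (C(y) = -9 + 1/(y + 3) = -9 + 1/(3 + y))
182*(383 + C(-5 + 6*4)) = 182*(383 + (-26 - 9*(-5 + 6*4))/(3 + (-5 + 6*4))) = 182*(383 + (-26 - 9*(-5 + 24))/(3 + (-5 + 24))) = 182*(383 + (-26 - 9*19)/(3 + 19)) = 182*(383 + (-26 - 171)/22) = 182*(383 + (1/22)*(-197)) = 182*(383 - 197/22) = 182*(8229/22) = 748839/11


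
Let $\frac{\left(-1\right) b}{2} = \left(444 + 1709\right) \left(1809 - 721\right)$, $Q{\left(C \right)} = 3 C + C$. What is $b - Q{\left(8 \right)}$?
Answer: $-4684960$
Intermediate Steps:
$Q{\left(C \right)} = 4 C$
$b = -4684928$ ($b = - 2 \left(444 + 1709\right) \left(1809 - 721\right) = - 2 \cdot 2153 \cdot 1088 = \left(-2\right) 2342464 = -4684928$)
$b - Q{\left(8 \right)} = -4684928 - 4 \cdot 8 = -4684928 - 32 = -4684960$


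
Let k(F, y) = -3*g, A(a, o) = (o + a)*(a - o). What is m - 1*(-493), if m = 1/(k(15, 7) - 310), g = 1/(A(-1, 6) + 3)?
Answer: 4889049/9917 ≈ 493.00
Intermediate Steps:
A(a, o) = (a + o)*(a - o)
g = -1/32 (g = 1/(((-1)² - 1*6²) + 3) = 1/((1 - 1*36) + 3) = 1/((1 - 36) + 3) = 1/(-35 + 3) = 1/(-32) = -1/32 ≈ -0.031250)
k(F, y) = 3/32 (k(F, y) = -3*(-1/32) = 3/32)
m = -32/9917 (m = 1/(3/32 - 310) = 1/(-9917/32) = -32/9917 ≈ -0.0032268)
m - 1*(-493) = -32/9917 - 1*(-493) = -32/9917 + 493 = 4889049/9917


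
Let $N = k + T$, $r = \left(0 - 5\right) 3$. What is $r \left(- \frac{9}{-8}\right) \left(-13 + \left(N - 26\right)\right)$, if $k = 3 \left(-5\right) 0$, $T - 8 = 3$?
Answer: $\frac{945}{2} \approx 472.5$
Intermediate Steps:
$T = 11$ ($T = 8 + 3 = 11$)
$r = -15$ ($r = \left(-5\right) 3 = -15$)
$k = 0$ ($k = \left(-15\right) 0 = 0$)
$N = 11$ ($N = 0 + 11 = 11$)
$r \left(- \frac{9}{-8}\right) \left(-13 + \left(N - 26\right)\right) = - 15 \left(- \frac{9}{-8}\right) \left(-13 + \left(11 - 26\right)\right) = - 15 \left(\left(-9\right) \left(- \frac{1}{8}\right)\right) \left(-13 - 15\right) = \left(-15\right) \frac{9}{8} \left(-28\right) = \left(- \frac{135}{8}\right) \left(-28\right) = \frac{945}{2}$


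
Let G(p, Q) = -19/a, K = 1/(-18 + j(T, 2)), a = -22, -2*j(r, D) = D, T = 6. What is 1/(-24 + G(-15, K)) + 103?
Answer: 52405/509 ≈ 102.96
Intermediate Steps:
j(r, D) = -D/2
K = -1/19 (K = 1/(-18 - 1/2*2) = 1/(-18 - 1) = 1/(-19) = -1/19 ≈ -0.052632)
G(p, Q) = 19/22 (G(p, Q) = -19/(-22) = -19*(-1/22) = 19/22)
1/(-24 + G(-15, K)) + 103 = 1/(-24 + 19/22) + 103 = 1/(-509/22) + 103 = -22/509 + 103 = 52405/509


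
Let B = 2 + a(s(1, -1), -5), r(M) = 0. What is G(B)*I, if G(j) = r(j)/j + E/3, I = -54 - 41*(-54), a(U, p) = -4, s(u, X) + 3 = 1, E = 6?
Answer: 4320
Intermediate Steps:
s(u, X) = -2 (s(u, X) = -3 + 1 = -2)
B = -2 (B = 2 - 4 = -2)
I = 2160 (I = -54 + 2214 = 2160)
G(j) = 2 (G(j) = 0/j + 6/3 = 0 + 6*(⅓) = 0 + 2 = 2)
G(B)*I = 2*2160 = 4320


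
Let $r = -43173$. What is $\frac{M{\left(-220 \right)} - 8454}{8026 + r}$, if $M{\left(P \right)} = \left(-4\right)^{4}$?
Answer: $\frac{8198}{35147} \approx 0.23325$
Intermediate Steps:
$M{\left(P \right)} = 256$
$\frac{M{\left(-220 \right)} - 8454}{8026 + r} = \frac{256 - 8454}{8026 - 43173} = - \frac{8198}{-35147} = \left(-8198\right) \left(- \frac{1}{35147}\right) = \frac{8198}{35147}$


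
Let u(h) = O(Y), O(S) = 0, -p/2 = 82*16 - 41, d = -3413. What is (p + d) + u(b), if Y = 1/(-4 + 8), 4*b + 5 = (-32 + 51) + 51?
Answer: -5955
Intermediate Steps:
p = -2542 (p = -2*(82*16 - 41) = -2*(1312 - 41) = -2*1271 = -2542)
b = 65/4 (b = -5/4 + ((-32 + 51) + 51)/4 = -5/4 + (19 + 51)/4 = -5/4 + (¼)*70 = -5/4 + 35/2 = 65/4 ≈ 16.250)
Y = ¼ (Y = 1/4 = ¼ ≈ 0.25000)
u(h) = 0
(p + d) + u(b) = (-2542 - 3413) + 0 = -5955 + 0 = -5955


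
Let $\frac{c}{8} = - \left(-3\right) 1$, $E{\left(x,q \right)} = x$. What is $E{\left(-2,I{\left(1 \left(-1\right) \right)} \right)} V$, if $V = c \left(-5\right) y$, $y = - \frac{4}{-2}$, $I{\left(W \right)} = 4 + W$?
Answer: $480$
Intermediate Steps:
$y = 2$ ($y = \left(-4\right) \left(- \frac{1}{2}\right) = 2$)
$c = 24$ ($c = 8 \left(- \left(-3\right) 1\right) = 8 \left(\left(-1\right) \left(-3\right)\right) = 8 \cdot 3 = 24$)
$V = -240$ ($V = 24 \left(-5\right) 2 = \left(-120\right) 2 = -240$)
$E{\left(-2,I{\left(1 \left(-1\right) \right)} \right)} V = \left(-2\right) \left(-240\right) = 480$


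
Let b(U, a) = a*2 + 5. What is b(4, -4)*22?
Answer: -66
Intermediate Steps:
b(U, a) = 5 + 2*a (b(U, a) = 2*a + 5 = 5 + 2*a)
b(4, -4)*22 = (5 + 2*(-4))*22 = (5 - 8)*22 = -3*22 = -66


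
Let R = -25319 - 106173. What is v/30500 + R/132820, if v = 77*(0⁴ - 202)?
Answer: -151909707/101275250 ≈ -1.5000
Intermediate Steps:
v = -15554 (v = 77*(0 - 202) = 77*(-202) = -15554)
R = -131492
v/30500 + R/132820 = -15554/30500 - 131492/132820 = -15554*1/30500 - 131492*1/132820 = -7777/15250 - 32873/33205 = -151909707/101275250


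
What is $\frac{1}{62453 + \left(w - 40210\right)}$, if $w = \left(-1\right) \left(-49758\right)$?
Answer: $\frac{1}{72001} \approx 1.3889 \cdot 10^{-5}$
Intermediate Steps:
$w = 49758$
$\frac{1}{62453 + \left(w - 40210\right)} = \frac{1}{62453 + \left(49758 - 40210\right)} = \frac{1}{62453 + 9548} = \frac{1}{72001}$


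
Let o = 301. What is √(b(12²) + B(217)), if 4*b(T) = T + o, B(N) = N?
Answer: √1313/2 ≈ 18.118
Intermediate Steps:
b(T) = 301/4 + T/4 (b(T) = (T + 301)/4 = (301 + T)/4 = 301/4 + T/4)
√(b(12²) + B(217)) = √((301/4 + (¼)*12²) + 217) = √((301/4 + (¼)*144) + 217) = √((301/4 + 36) + 217) = √(445/4 + 217) = √(1313/4) = √1313/2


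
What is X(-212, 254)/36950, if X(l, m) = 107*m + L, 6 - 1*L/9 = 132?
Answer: 13022/18475 ≈ 0.70484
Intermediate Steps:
L = -1134 (L = 54 - 9*132 = 54 - 1188 = -1134)
X(l, m) = -1134 + 107*m (X(l, m) = 107*m - 1134 = -1134 + 107*m)
X(-212, 254)/36950 = (-1134 + 107*254)/36950 = (-1134 + 27178)*(1/36950) = 26044*(1/36950) = 13022/18475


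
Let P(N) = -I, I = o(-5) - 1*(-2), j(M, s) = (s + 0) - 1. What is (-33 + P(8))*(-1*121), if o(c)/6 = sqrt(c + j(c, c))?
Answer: 4235 + 726*I*sqrt(11) ≈ 4235.0 + 2407.9*I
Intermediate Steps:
j(M, s) = -1 + s (j(M, s) = s - 1 = -1 + s)
o(c) = 6*sqrt(-1 + 2*c) (o(c) = 6*sqrt(c + (-1 + c)) = 6*sqrt(-1 + 2*c))
I = 2 + 6*I*sqrt(11) (I = 6*sqrt(-1 + 2*(-5)) - 1*(-2) = 6*sqrt(-1 - 10) + 2 = 6*sqrt(-11) + 2 = 6*(I*sqrt(11)) + 2 = 6*I*sqrt(11) + 2 = 2 + 6*I*sqrt(11) ≈ 2.0 + 19.9*I)
P(N) = -2 - 6*I*sqrt(11) (P(N) = -(2 + 6*I*sqrt(11)) = -2 - 6*I*sqrt(11))
(-33 + P(8))*(-1*121) = (-33 + (-2 - 6*I*sqrt(11)))*(-1*121) = (-35 - 6*I*sqrt(11))*(-121) = 4235 + 726*I*sqrt(11)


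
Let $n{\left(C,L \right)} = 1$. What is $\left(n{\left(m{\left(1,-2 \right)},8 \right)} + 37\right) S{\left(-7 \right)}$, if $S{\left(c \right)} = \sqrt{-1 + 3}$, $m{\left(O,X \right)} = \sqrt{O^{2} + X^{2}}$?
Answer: $38 \sqrt{2} \approx 53.74$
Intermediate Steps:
$S{\left(c \right)} = \sqrt{2}$
$\left(n{\left(m{\left(1,-2 \right)},8 \right)} + 37\right) S{\left(-7 \right)} = \left(1 + 37\right) \sqrt{2} = 38 \sqrt{2}$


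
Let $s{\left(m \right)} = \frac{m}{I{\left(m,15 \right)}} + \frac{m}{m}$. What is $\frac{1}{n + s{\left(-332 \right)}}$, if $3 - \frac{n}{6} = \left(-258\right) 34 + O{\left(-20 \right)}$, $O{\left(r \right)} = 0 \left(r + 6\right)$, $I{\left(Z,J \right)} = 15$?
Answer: $\frac{15}{789433} \approx 1.9001 \cdot 10^{-5}$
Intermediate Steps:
$O{\left(r \right)} = 0$ ($O{\left(r \right)} = 0 \left(6 + r\right) = 0$)
$n = 52650$ ($n = 18 - 6 \left(\left(-258\right) 34 + 0\right) = 18 - 6 \left(-8772 + 0\right) = 18 - -52632 = 18 + 52632 = 52650$)
$s{\left(m \right)} = 1 + \frac{m}{15}$ ($s{\left(m \right)} = \frac{m}{15} + \frac{m}{m} = m \frac{1}{15} + 1 = \frac{m}{15} + 1 = 1 + \frac{m}{15}$)
$\frac{1}{n + s{\left(-332 \right)}} = \frac{1}{52650 + \left(1 + \frac{1}{15} \left(-332\right)\right)} = \frac{1}{52650 + \left(1 - \frac{332}{15}\right)} = \frac{1}{52650 - \frac{317}{15}} = \frac{1}{\frac{789433}{15}} = \frac{15}{789433}$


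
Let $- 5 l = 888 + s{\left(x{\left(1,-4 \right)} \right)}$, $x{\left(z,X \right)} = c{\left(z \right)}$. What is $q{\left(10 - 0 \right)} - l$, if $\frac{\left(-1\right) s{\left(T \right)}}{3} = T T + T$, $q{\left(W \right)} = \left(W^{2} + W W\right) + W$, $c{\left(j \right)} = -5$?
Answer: $\frac{1878}{5} \approx 375.6$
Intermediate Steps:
$x{\left(z,X \right)} = -5$
$q{\left(W \right)} = W + 2 W^{2}$ ($q{\left(W \right)} = \left(W^{2} + W^{2}\right) + W = 2 W^{2} + W = W + 2 W^{2}$)
$s{\left(T \right)} = - 3 T - 3 T^{2}$ ($s{\left(T \right)} = - 3 \left(T T + T\right) = - 3 \left(T^{2} + T\right) = - 3 \left(T + T^{2}\right) = - 3 T - 3 T^{2}$)
$l = - \frac{828}{5}$ ($l = - \frac{888 - - 15 \left(1 - 5\right)}{5} = - \frac{888 - \left(-15\right) \left(-4\right)}{5} = - \frac{888 - 60}{5} = \left(- \frac{1}{5}\right) 828 = - \frac{828}{5} \approx -165.6$)
$q{\left(10 - 0 \right)} - l = \left(10 - 0\right) \left(1 + 2 \left(10 - 0\right)\right) - - \frac{828}{5} = \left(10 + 0\right) \left(1 + 2 \left(10 + 0\right)\right) + \frac{828}{5} = 10 \left(1 + 2 \cdot 10\right) + \frac{828}{5} = 10 \left(1 + 20\right) + \frac{828}{5} = 10 \cdot 21 + \frac{828}{5} = 210 + \frac{828}{5} = \frac{1878}{5}$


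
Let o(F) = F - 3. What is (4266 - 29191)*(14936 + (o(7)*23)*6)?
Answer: -386038400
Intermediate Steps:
o(F) = -3 + F
(4266 - 29191)*(14936 + (o(7)*23)*6) = (4266 - 29191)*(14936 + ((-3 + 7)*23)*6) = -24925*(14936 + (4*23)*6) = -24925*(14936 + 92*6) = -24925*(14936 + 552) = -24925*15488 = -386038400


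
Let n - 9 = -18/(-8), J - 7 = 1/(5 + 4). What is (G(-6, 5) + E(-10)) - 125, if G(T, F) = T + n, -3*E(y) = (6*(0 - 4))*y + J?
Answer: -21829/108 ≈ -202.12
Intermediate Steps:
J = 64/9 (J = 7 + 1/(5 + 4) = 7 + 1/9 = 7 + ⅑ = 64/9 ≈ 7.1111)
E(y) = -64/27 + 8*y (E(y) = -((6*(0 - 4))*y + 64/9)/3 = -((6*(-4))*y + 64/9)/3 = -(-24*y + 64/9)/3 = -(64/9 - 24*y)/3 = -64/27 + 8*y)
n = 45/4 (n = 9 - 18/(-8) = 9 - 18*(-⅛) = 9 + 9/4 = 45/4 ≈ 11.250)
G(T, F) = 45/4 + T (G(T, F) = T + 45/4 = 45/4 + T)
(G(-6, 5) + E(-10)) - 125 = ((45/4 - 6) + (-64/27 + 8*(-10))) - 125 = (21/4 + (-64/27 - 80)) - 125 = (21/4 - 2224/27) - 125 = -8329/108 - 125 = -21829/108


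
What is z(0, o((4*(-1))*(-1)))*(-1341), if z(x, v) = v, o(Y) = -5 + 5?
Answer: 0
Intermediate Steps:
o(Y) = 0
z(0, o((4*(-1))*(-1)))*(-1341) = 0*(-1341) = 0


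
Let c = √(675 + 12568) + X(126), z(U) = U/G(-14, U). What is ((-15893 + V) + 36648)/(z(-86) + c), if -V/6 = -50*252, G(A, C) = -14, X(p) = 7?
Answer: -62052620/640443 + 4721395*√13243/640443 ≈ 751.48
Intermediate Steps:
V = 75600 (V = -(-300)*252 = -6*(-12600) = 75600)
z(U) = -U/14 (z(U) = U/(-14) = U*(-1/14) = -U/14)
c = 7 + √13243 (c = √(675 + 12568) + 7 = √13243 + 7 = 7 + √13243 ≈ 122.08)
((-15893 + V) + 36648)/(z(-86) + c) = ((-15893 + 75600) + 36648)/(-1/14*(-86) + (7 + √13243)) = (59707 + 36648)/(43/7 + (7 + √13243)) = 96355/(92/7 + √13243)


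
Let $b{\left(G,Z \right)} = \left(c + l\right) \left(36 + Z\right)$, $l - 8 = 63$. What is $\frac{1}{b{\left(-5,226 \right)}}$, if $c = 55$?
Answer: $\frac{1}{33012} \approx 3.0292 \cdot 10^{-5}$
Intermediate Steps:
$l = 71$ ($l = 8 + 63 = 71$)
$b{\left(G,Z \right)} = 4536 + 126 Z$ ($b{\left(G,Z \right)} = \left(55 + 71\right) \left(36 + Z\right) = 126 \left(36 + Z\right) = 4536 + 126 Z$)
$\frac{1}{b{\left(-5,226 \right)}} = \frac{1}{4536 + 126 \cdot 226} = \frac{1}{4536 + 28476} = \frac{1}{33012}$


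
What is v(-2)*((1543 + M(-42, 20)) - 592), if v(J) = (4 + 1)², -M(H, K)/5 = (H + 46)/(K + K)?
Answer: 47525/2 ≈ 23763.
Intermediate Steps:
M(H, K) = -5*(46 + H)/(2*K) (M(H, K) = -5*(H + 46)/(K + K) = -5*(46 + H)/(2*K))
v(J) = 25 (v(J) = 5² = 25)
v(-2)*((1543 + M(-42, 20)) - 592) = 25*((1543 + (5/2)*(-46 - 1*(-42))/20) - 592) = 25*((1543 + (5/2)*(1/20)*(-46 + 42)) - 592) = 25*((1543 + (5/2)*(1/20)*(-4)) - 592) = 25*((1543 - ½) - 592) = 25*(3085/2 - 592) = 25*(1901/2) = 47525/2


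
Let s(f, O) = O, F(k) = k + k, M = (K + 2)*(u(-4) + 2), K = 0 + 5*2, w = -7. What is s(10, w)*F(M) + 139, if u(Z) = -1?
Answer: -29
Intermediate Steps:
K = 10 (K = 0 + 10 = 10)
M = 12 (M = (10 + 2)*(-1 + 2) = 12*1 = 12)
F(k) = 2*k
s(10, w)*F(M) + 139 = -14*12 + 139 = -7*24 + 139 = -168 + 139 = -29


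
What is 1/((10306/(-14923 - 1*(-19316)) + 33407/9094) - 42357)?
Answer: -39949942/1691919213579 ≈ -2.3612e-5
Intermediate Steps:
1/((10306/(-14923 - 1*(-19316)) + 33407/9094) - 42357) = 1/((10306/(-14923 + 19316) + 33407*(1/9094)) - 42357) = 1/((10306/4393 + 33407/9094) - 42357) = 1/(240479715/39949942 - 42357) = 1/(-1691919213579/39949942) = -39949942/1691919213579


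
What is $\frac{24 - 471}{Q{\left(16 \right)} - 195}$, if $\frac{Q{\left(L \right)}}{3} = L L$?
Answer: $- \frac{149}{191} \approx -0.7801$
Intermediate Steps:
$Q{\left(L \right)} = 3 L^{2}$ ($Q{\left(L \right)} = 3 L L = 3 L^{2}$)
$\frac{24 - 471}{Q{\left(16 \right)} - 195} = \frac{24 - 471}{3 \cdot 16^{2} - 195} = - \frac{447}{3 \cdot 256 - 195} = - \frac{447}{768 - 195} = - \frac{447}{573} = \left(-447\right) \frac{1}{573} = - \frac{149}{191}$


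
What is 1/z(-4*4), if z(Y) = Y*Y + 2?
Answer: 1/258 ≈ 0.0038760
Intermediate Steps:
z(Y) = 2 + Y² (z(Y) = Y² + 2 = 2 + Y²)
1/z(-4*4) = 1/(2 + (-4*4)²) = 1/(2 + (-16)²) = 1/(2 + 256) = 1/258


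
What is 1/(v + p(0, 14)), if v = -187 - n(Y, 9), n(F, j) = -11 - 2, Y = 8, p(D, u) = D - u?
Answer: -1/188 ≈ -0.0053191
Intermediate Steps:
n(F, j) = -13
v = -174 (v = -187 - 1*(-13) = -187 + 13 = -174)
1/(v + p(0, 14)) = 1/(-174 + (0 - 1*14)) = 1/(-174 + (0 - 14)) = 1/(-174 - 14) = 1/(-188) = -1/188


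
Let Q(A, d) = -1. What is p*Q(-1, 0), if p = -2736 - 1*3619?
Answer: 6355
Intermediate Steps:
p = -6355 (p = -2736 - 3619 = -6355)
p*Q(-1, 0) = -6355*(-1) = 6355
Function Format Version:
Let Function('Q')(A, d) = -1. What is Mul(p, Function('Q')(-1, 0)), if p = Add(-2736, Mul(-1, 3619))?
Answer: 6355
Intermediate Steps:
p = -6355 (p = Add(-2736, -3619) = -6355)
Mul(p, Function('Q')(-1, 0)) = Mul(-6355, -1) = 6355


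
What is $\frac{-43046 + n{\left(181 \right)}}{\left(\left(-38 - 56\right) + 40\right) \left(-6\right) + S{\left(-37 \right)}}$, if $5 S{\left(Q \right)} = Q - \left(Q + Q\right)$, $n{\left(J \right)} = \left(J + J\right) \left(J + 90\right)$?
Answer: $\frac{275280}{1657} \approx 166.13$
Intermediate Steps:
$n{\left(J \right)} = 2 J \left(90 + J\right)$
$S{\left(Q \right)} = - \frac{Q}{5}$ ($S{\left(Q \right)} = \frac{Q - \left(Q + Q\right)}{5} = \frac{Q - 2 Q}{5} = \frac{\left(-1\right) Q}{5} = - \frac{Q}{5}$)
$\frac{-43046 + n{\left(181 \right)}}{\left(\left(-38 - 56\right) + 40\right) \left(-6\right) + S{\left(-37 \right)}} = \frac{-43046 + 2 \cdot 181 \left(90 + 181\right)}{\left(\left(-38 - 56\right) + 40\right) \left(-6\right) - - \frac{37}{5}} = \frac{-43046 + 2 \cdot 181 \cdot 271}{\left(\left(-38 - 56\right) + 40\right) \left(-6\right) + \frac{37}{5}} = \frac{-43046 + 98102}{\left(-94 + 40\right) \left(-6\right) + \frac{37}{5}} = \frac{55056}{\left(-54\right) \left(-6\right) + \frac{37}{5}} = \frac{55056}{324 + \frac{37}{5}} = \frac{55056}{\frac{1657}{5}} = 55056 \cdot \frac{5}{1657} = \frac{275280}{1657}$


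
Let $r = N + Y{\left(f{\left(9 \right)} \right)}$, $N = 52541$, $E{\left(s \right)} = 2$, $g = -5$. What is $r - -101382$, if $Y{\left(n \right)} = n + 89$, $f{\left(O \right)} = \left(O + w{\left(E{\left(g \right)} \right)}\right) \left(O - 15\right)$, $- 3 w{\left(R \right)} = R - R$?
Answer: $153958$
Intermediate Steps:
$w{\left(R \right)} = 0$ ($w{\left(R \right)} = - \frac{R - R}{3} = \left(- \frac{1}{3}\right) 0 = 0$)
$f{\left(O \right)} = O \left(-15 + O\right)$ ($f{\left(O \right)} = \left(O + 0\right) \left(O - 15\right) = O \left(-15 + O\right)$)
$Y{\left(n \right)} = 89 + n$
$r = 52576$ ($r = 52541 + \left(89 + 9 \left(-15 + 9\right)\right) = 52541 + \left(89 + 9 \left(-6\right)\right) = 52541 + \left(89 - 54\right) = 52541 + 35 = 52576$)
$r - -101382 = 52576 - -101382 = 52576 + 101382 = 153958$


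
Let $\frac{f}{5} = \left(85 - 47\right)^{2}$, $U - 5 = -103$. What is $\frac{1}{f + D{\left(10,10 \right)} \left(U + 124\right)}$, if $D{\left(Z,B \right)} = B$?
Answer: $\frac{1}{7480} \approx 0.00013369$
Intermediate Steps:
$U = -98$ ($U = 5 - 103 = -98$)
$f = 7220$ ($f = 5 \left(85 - 47\right)^{2} = 5 \cdot 38^{2} = 5 \cdot 1444 = 7220$)
$\frac{1}{f + D{\left(10,10 \right)} \left(U + 124\right)} = \frac{1}{7220 + 10 \left(-98 + 124\right)} = \frac{1}{7220 + 10 \cdot 26} = \frac{1}{7220 + 260} = \frac{1}{7480}$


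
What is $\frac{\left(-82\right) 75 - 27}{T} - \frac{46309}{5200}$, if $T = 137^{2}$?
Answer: $- \frac{901294021}{97598800} \approx -9.2347$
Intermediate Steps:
$T = 18769$
$\frac{\left(-82\right) 75 - 27}{T} - \frac{46309}{5200} = \frac{\left(-82\right) 75 - 27}{18769} - \frac{46309}{5200} = \left(-6150 - 27\right) \frac{1}{18769} - \frac{46309}{5200} = \left(-6177\right) \frac{1}{18769} - \frac{46309}{5200} = - \frac{6177}{18769} - \frac{46309}{5200} = - \frac{901294021}{97598800}$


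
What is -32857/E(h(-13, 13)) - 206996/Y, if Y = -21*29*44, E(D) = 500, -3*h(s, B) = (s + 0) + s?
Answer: -194234543/3349500 ≈ -57.989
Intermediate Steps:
h(s, B) = -2*s/3 (h(s, B) = -((s + 0) + s)/3 = -(s + s)/3 = -2*s/3)
Y = -26796 (Y = -609*44 = -26796)
-32857/E(h(-13, 13)) - 206996/Y = -32857/500 - 206996/(-26796) = -32857*1/500 - 206996*(-1/26796) = -32857/500 + 51749/6699 = -194234543/3349500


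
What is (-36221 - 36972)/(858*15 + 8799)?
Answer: -73193/21669 ≈ -3.3778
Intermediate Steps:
(-36221 - 36972)/(858*15 + 8799) = -73193/(12870 + 8799) = -73193/21669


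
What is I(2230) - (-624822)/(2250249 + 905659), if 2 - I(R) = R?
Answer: -3515369101/1577954 ≈ -2227.8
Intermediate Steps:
I(R) = 2 - R
I(2230) - (-624822)/(2250249 + 905659) = (2 - 1*2230) - (-624822)/(2250249 + 905659) = (2 - 2230) - (-624822)/3155908 = -2228 - (-624822)/3155908 = -2228 - 1*(-312411/1577954) = -2228 + 312411/1577954 = -3515369101/1577954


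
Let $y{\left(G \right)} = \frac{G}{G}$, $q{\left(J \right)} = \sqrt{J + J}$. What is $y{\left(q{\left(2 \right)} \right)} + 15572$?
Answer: $15573$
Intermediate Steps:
$q{\left(J \right)} = \sqrt{2} \sqrt{J}$ ($q{\left(J \right)} = \sqrt{2 J} = \sqrt{2} \sqrt{J}$)
$y{\left(G \right)} = 1$
$y{\left(q{\left(2 \right)} \right)} + 15572 = 1 + 15572 = 15573$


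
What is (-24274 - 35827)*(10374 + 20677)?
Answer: -1866196151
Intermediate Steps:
(-24274 - 35827)*(10374 + 20677) = -60101*31051 = -1866196151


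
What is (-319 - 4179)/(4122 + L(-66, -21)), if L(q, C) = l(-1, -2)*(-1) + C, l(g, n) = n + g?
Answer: -2249/2052 ≈ -1.0960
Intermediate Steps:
l(g, n) = g + n
L(q, C) = 3 + C (L(q, C) = (-1 - 2)*(-1) + C = -3*(-1) + C = 3 + C)
(-319 - 4179)/(4122 + L(-66, -21)) = (-319 - 4179)/(4122 + (3 - 21)) = -4498/(4122 - 18) = -4498/4104 = -4498*1/4104 = -2249/2052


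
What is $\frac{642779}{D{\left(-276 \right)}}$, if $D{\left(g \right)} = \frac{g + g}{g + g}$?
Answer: $642779$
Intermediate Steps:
$D{\left(g \right)} = 1$ ($D{\left(g \right)} = \frac{2 g}{2 g} = 2 g \frac{1}{2 g} = 1$)
$\frac{642779}{D{\left(-276 \right)}} = \frac{642779}{1} = 642779 \cdot 1 = 642779$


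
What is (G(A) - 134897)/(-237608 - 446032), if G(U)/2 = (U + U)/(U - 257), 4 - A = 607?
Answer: 7250563/36745650 ≈ 0.19732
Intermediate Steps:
A = -603 (A = 4 - 1*607 = 4 - 607 = -603)
G(U) = 4*U/(-257 + U) (G(U) = 2*((U + U)/(U - 257)) = 2*((2*U)/(-257 + U)) = 2*(2*U/(-257 + U)) = 4*U/(-257 + U))
(G(A) - 134897)/(-237608 - 446032) = (4*(-603)/(-257 - 603) - 134897)/(-237608 - 446032) = (4*(-603)/(-860) - 134897)/(-683640) = (4*(-603)*(-1/860) - 134897)*(-1/683640) = (603/215 - 134897)*(-1/683640) = -29002252/215*(-1/683640) = 7250563/36745650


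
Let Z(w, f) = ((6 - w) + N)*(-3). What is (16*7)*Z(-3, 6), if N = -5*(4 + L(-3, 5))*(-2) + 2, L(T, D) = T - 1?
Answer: -3696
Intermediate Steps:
L(T, D) = -1 + T
N = 2 (N = -5*(4 + (-1 - 3))*(-2) + 2 = -5*(4 - 4)*(-2) + 2 = -5*0*(-2) + 2 = 0*(-2) + 2 = 0 + 2 = 2)
Z(w, f) = -24 + 3*w (Z(w, f) = ((6 - w) + 2)*(-3) = (8 - w)*(-3) = -24 + 3*w)
(16*7)*Z(-3, 6) = (16*7)*(-24 + 3*(-3)) = 112*(-24 - 9) = 112*(-33) = -3696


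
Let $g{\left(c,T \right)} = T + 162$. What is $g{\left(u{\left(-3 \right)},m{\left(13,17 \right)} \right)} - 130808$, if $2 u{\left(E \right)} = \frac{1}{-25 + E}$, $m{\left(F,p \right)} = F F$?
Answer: $-130477$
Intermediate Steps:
$m{\left(F,p \right)} = F^{2}$
$u{\left(E \right)} = \frac{1}{2 \left(-25 + E\right)}$
$g{\left(c,T \right)} = 162 + T$
$g{\left(u{\left(-3 \right)},m{\left(13,17 \right)} \right)} - 130808 = \left(162 + 13^{2}\right) - 130808 = \left(162 + 169\right) - 130808 = 331 - 130808 = -130477$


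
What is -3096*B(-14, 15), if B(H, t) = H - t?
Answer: 89784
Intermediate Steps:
-3096*B(-14, 15) = -3096*(-14 - 1*15) = -3096*(-14 - 15) = -3096*(-29) = 89784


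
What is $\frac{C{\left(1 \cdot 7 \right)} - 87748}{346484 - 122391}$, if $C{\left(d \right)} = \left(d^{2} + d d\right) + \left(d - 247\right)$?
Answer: $- \frac{87890}{224093} \approx -0.3922$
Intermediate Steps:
$C{\left(d \right)} = -247 + d + 2 d^{2}$ ($C{\left(d \right)} = \left(d^{2} + d^{2}\right) + \left(d - 247\right) = 2 d^{2} + \left(-247 + d\right) = -247 + d + 2 d^{2}$)
$\frac{C{\left(1 \cdot 7 \right)} - 87748}{346484 - 122391} = \frac{\left(-247 + 1 \cdot 7 + 2 \left(1 \cdot 7\right)^{2}\right) - 87748}{346484 - 122391} = \frac{\left(-247 + 7 + 2 \cdot 7^{2}\right) - 87748}{224093} = \left(\left(-247 + 7 + 2 \cdot 49\right) - 87748\right) \frac{1}{224093} = \left(\left(-247 + 7 + 98\right) - 87748\right) \frac{1}{224093} = \left(-142 - 87748\right) \frac{1}{224093} = \left(-87890\right) \frac{1}{224093} = - \frac{87890}{224093}$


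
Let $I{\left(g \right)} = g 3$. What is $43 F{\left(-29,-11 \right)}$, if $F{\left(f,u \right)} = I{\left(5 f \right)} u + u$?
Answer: $205282$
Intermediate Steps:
$I{\left(g \right)} = 3 g$
$F{\left(f,u \right)} = u + 15 f u$ ($F{\left(f,u \right)} = 3 \cdot 5 f u + u = 15 f u + u = u + 15 f u$)
$43 F{\left(-29,-11 \right)} = 43 \left(- 11 \left(1 + 15 \left(-29\right)\right)\right) = 43 \left(- 11 \left(1 - 435\right)\right) = 43 \left(\left(-11\right) \left(-434\right)\right) = 43 \cdot 4774 = 205282$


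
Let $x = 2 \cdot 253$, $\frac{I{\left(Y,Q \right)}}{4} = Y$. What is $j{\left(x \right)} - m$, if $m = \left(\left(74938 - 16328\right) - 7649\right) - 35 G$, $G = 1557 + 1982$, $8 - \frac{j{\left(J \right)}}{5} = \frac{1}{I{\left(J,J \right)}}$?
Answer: $\frac{147638651}{2024} \approx 72944.0$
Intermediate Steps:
$I{\left(Y,Q \right)} = 4 Y$
$x = 506$
$j{\left(J \right)} = 40 - \frac{5}{4 J}$
$G = 3539$
$m = -72904$ ($m = \left(\left(74938 - 16328\right) - 7649\right) - 35 \cdot 3539 = \left(58610 - 7649\right) - 123865 = 50961 - 123865 = -72904$)
$j{\left(x \right)} - m = \left(40 - \frac{5}{4 \cdot 506}\right) - -72904 = \left(40 - \frac{5}{2024}\right) + 72904 = \frac{80955}{2024} + 72904 = \frac{147638651}{2024}$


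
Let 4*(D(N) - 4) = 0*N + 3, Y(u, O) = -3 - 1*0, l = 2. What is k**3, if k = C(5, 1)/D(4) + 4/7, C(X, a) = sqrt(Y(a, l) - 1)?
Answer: -14528/123823 + 113536*I/336091 ≈ -0.11733 + 0.33781*I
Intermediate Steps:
Y(u, O) = -3 (Y(u, O) = -3 + 0 = -3)
C(X, a) = 2*I (C(X, a) = sqrt(-3 - 1) = sqrt(-4) = 2*I)
D(N) = 19/4 (D(N) = 4 + (0*N + 3)/4 = 4 + (0 + 3)/4 = 4 + (1/4)*3 = 4 + 3/4 = 19/4)
k = 4/7 + 8*I/19 (k = (2*I)/(19/4) + 4/7 = (2*I)*(4/19) + 4*(1/7) = 8*I/19 + 4/7 = 4/7 + 8*I/19 ≈ 0.57143 + 0.42105*I)
k**3 = (4/7 + 8*I/19)**3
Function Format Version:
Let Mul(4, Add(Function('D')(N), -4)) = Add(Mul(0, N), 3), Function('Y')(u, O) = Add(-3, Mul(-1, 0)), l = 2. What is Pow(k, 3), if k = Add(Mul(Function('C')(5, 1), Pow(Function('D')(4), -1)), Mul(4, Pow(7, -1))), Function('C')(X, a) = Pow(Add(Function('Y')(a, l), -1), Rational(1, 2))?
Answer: Add(Rational(-14528, 123823), Mul(Rational(113536, 336091), I)) ≈ Add(-0.11733, Mul(0.33781, I))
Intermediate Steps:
Function('Y')(u, O) = -3 (Function('Y')(u, O) = Add(-3, 0) = -3)
Function('C')(X, a) = Mul(2, I) (Function('C')(X, a) = Pow(Add(-3, -1), Rational(1, 2)) = Pow(-4, Rational(1, 2)) = Mul(2, I))
Function('D')(N) = Rational(19, 4) (Function('D')(N) = Add(4, Mul(Rational(1, 4), Add(Mul(0, N), 3))) = Add(4, Mul(Rational(1, 4), Add(0, 3))) = Add(4, Mul(Rational(1, 4), 3)) = Add(4, Rational(3, 4)) = Rational(19, 4))
k = Add(Rational(4, 7), Mul(Rational(8, 19), I)) (k = Add(Mul(Mul(2, I), Pow(Rational(19, 4), -1)), Mul(4, Pow(7, -1))) = Add(Mul(Mul(2, I), Rational(4, 19)), Mul(4, Rational(1, 7))) = Add(Mul(Rational(8, 19), I), Rational(4, 7)) = Add(Rational(4, 7), Mul(Rational(8, 19), I)) ≈ Add(0.57143, Mul(0.42105, I)))
Pow(k, 3) = Pow(Add(Rational(4, 7), Mul(Rational(8, 19), I)), 3)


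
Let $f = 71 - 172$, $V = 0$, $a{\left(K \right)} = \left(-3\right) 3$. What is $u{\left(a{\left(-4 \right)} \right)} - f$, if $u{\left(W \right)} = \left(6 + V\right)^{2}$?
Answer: $137$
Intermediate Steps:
$a{\left(K \right)} = -9$
$u{\left(W \right)} = 36$ ($u{\left(W \right)} = \left(6 + 0\right)^{2} = 6^{2} = 36$)
$f = -101$ ($f = 71 - 172 = -101$)
$u{\left(a{\left(-4 \right)} \right)} - f = 36 - -101 = 36 + 101 = 137$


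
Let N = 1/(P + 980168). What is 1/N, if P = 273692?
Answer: 1253860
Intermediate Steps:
N = 1/1253860 (N = 1/(273692 + 980168) = 1/1253860 ≈ 7.9754e-7)
1/N = 1/(1/1253860) = 1253860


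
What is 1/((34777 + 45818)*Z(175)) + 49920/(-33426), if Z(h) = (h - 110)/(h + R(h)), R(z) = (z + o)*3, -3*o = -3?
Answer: -4842428843/3242739825 ≈ -1.4933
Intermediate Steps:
o = 1 (o = -⅓*(-3) = 1)
R(z) = 3 + 3*z (R(z) = (z + 1)*3 = (1 + z)*3 = 3 + 3*z)
Z(h) = (-110 + h)/(3 + 4*h) (Z(h) = (h - 110)/(h + (3 + 3*h)) = (-110 + h)/(3 + 4*h))
1/((34777 + 45818)*Z(175)) + 49920/(-33426) = 1/((34777 + 45818)*(((-110 + 175)/(3 + 4*175)))) + 49920/(-33426) = 1/(80595*((65/(3 + 700)))) + 49920*(-1/33426) = 1/(80595*((65/703))) - 8320/5571 = 1/(80595*(((1/703)*65))) - 8320/5571 = 1/(80595*(65/703)) - 8320/5571 = (1/80595)*(703/65) - 8320/5571 = 703/5238675 - 8320/5571 = -4842428843/3242739825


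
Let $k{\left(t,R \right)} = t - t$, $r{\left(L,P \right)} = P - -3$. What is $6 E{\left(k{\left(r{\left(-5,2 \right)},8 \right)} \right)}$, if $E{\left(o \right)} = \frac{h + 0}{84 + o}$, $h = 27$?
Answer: $\frac{27}{14} \approx 1.9286$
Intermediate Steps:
$r{\left(L,P \right)} = 3 + P$ ($r{\left(L,P \right)} = P + 3 = 3 + P$)
$k{\left(t,R \right)} = 0$
$E{\left(o \right)} = \frac{27}{84 + o}$ ($E{\left(o \right)} = \frac{27 + 0}{84 + o} = \frac{27}{84 + o}$)
$6 E{\left(k{\left(r{\left(-5,2 \right)},8 \right)} \right)} = 6 \frac{27}{84 + 0} = 6 \cdot \frac{27}{84} = 6 \cdot 27 \cdot \frac{1}{84} = 6 \cdot \frac{9}{28} = \frac{27}{14}$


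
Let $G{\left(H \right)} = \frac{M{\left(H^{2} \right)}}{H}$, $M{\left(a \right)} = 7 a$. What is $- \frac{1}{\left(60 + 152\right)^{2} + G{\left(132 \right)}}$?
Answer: $- \frac{1}{45868} \approx -2.1802 \cdot 10^{-5}$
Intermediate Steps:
$G{\left(H \right)} = 7 H$ ($G{\left(H \right)} = \frac{7 H^{2}}{H} = 7 H$)
$- \frac{1}{\left(60 + 152\right)^{2} + G{\left(132 \right)}} = - \frac{1}{\left(60 + 152\right)^{2} + 7 \cdot 132} = - \frac{1}{212^{2} + 924} = - \frac{1}{44944 + 924} = - \frac{1}{45868}$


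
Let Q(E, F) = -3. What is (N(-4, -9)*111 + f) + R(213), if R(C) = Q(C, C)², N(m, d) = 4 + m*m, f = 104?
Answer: 2333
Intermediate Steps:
N(m, d) = 4 + m²
R(C) = 9 (R(C) = (-3)² = 9)
(N(-4, -9)*111 + f) + R(213) = ((4 + (-4)²)*111 + 104) + 9 = ((4 + 16)*111 + 104) + 9 = (20*111 + 104) + 9 = (2220 + 104) + 9 = 2324 + 9 = 2333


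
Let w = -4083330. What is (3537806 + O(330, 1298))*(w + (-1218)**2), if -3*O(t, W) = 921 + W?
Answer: -9195686275798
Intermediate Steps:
O(t, W) = -307 - W/3 (O(t, W) = -(921 + W)/3 = -307 - W/3)
(3537806 + O(330, 1298))*(w + (-1218)**2) = (3537806 + (-307 - 1/3*1298))*(-4083330 + (-1218)**2) = (3537806 + (-307 - 1298/3))*(-4083330 + 1483524) = (3537806 - 2219/3)*(-2599806) = (10611199/3)*(-2599806) = -9195686275798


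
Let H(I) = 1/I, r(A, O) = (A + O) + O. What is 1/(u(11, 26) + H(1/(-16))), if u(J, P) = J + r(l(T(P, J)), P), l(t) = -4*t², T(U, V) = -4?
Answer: -1/17 ≈ -0.058824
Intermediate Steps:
r(A, O) = A + 2*O
u(J, P) = -64 + J + 2*P (u(J, P) = J + (-4*(-4)² + 2*P) = J + (-4*16 + 2*P) = J + (-64 + 2*P) = -64 + J + 2*P)
1/(u(11, 26) + H(1/(-16))) = 1/((-64 + 11 + 2*26) + 1/(1/(-16))) = 1/((-64 + 11 + 52) + 1/(-1/16)) = 1/(-1 - 16) = 1/(-17) = -1/17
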